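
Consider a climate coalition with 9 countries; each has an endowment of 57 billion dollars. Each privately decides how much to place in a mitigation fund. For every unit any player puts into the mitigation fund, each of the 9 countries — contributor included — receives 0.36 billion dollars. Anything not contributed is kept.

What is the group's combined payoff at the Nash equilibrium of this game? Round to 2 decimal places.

The private return per contributed unit is 0.36 < 1, so contributing 0 is dominant for every player. At the Nash equilibrium everyone keeps their 57, and the group total is 9 × 57 = 513.

513.00 billion dollars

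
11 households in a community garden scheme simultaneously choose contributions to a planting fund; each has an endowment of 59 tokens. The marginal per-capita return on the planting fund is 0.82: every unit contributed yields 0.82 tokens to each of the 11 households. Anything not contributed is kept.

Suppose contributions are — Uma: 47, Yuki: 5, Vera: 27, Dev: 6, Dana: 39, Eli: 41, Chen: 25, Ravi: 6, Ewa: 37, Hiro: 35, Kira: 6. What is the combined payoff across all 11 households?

2846.48 tokens

Total contributed: 47 + 5 + 27 + 6 + 39 + 41 + 25 + 6 + 37 + 35 + 6 = 274; total kept: 11 × 59 − 274 = 375.
The planting fund pays out 0.82 × 11 × 274 = 2471.48 in aggregate.
Group total = 375 + 2471.48 = 2846.48.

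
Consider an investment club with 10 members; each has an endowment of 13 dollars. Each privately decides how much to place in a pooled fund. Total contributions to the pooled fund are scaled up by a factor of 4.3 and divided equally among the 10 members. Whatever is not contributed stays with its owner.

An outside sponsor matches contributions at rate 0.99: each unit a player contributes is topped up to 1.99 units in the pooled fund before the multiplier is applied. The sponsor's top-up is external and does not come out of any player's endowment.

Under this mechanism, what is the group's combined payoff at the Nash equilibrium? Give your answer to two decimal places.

130.00 dollars

Even with the mechanism, each unit contributed returns only 4.3 × 1.99 / 10 = 0.8557 per unit of net cost, so contributing nothing is still dominant.
At the Nash equilibrium no one contributes; group total payoff = 10 × 13 = 130.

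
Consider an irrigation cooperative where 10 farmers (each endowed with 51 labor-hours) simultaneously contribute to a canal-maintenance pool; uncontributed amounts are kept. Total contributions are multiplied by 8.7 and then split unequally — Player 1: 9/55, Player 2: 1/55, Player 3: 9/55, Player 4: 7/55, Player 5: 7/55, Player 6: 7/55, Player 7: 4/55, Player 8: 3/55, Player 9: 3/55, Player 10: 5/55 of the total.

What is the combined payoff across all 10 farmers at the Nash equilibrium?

Each unit j contributes comes back to j as 8.7 × (j's share), so j prefers to contribute only if that share exceeds 1/8.7 = 0.1149; otherwise keeping the unit dominates.
Player 1, Player 3, Player 4, Player 5 and Player 6 clear that bar, contributing 51 each; the remaining 5 contribute 0. Total contributed: 255.
The canal-maintenance pool pays out 8.7 × 255 = 2218.50 in total (split across the unequal shares, but the aggregate is all that matters for the group sum).
The 5 free-riders keep 51 each, adding 255. Group total = 255 + 2218.50 = 2473.50.

2473.50 labor-hours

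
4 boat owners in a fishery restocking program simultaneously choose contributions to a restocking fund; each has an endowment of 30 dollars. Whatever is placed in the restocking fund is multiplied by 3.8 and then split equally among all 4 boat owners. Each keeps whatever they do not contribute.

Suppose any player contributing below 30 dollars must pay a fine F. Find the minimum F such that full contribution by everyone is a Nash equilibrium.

Given the others contribute fully, the best deviation is to contribute 0 (any partial contribution still incurs the fine and gives up units whose private return 0.9500 is below 1).
Deviating from 30 to 0 saves 30 dollars but forfeits the deviator's share of the drop in the restocking fund: 3.8/4 × 30 = 28.50.
So the deviation gain is 30 − 28.50 = 1.50, and the fine must be at least 1.50 dollars to wipe it out.

1.50 dollars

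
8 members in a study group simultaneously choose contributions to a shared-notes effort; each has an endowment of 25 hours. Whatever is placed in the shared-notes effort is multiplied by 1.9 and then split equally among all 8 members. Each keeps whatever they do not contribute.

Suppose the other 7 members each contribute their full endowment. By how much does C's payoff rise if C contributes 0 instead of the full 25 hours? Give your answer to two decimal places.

Switching from a contribution of 25 to 0 lets C keep an extra 25 hours, but lowers the shared-notes effort by 25, which costs C their own share of that drop: 1.9/8 × 25 = 5.94.
Net gain = 25 − 5.94 = 19.06. The private return per contributed unit (0.2375) is below 1, so free-riding is indeed the best response regardless of what the others do.

19.06 hours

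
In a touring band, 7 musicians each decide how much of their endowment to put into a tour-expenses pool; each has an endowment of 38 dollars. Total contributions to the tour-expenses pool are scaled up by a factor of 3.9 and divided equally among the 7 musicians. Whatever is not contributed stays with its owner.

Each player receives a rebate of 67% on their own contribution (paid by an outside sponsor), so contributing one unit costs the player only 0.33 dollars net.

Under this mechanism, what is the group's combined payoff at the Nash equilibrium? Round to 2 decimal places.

1215.62 dollars

The effective private return per unit is now (3.9/7) / 0.33 = 1.6883 > 1, so every player's dominant strategy flips to full contribution.
So the Nash equilibrium is full contribution by all 7; the group earns 7 × (38 × 0.67 + 3.9 × 38) = 1215.62.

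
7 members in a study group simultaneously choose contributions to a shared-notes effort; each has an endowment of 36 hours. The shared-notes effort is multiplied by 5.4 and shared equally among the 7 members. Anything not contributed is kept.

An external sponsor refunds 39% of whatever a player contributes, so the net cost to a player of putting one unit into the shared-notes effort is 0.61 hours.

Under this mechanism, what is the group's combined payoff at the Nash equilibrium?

1459.08 hours

Under the mechanism each unit contributed yields (5.4/7) / 0.61 = 1.2646 back to its contributor per unit of net cost, which exceeds 1, making full contribution the dominant choice for everyone.
At the Nash equilibrium everyone contributes 36. Group total payoff = 7 × (36 × 0.39 + 5.4 × 36) = 1459.08.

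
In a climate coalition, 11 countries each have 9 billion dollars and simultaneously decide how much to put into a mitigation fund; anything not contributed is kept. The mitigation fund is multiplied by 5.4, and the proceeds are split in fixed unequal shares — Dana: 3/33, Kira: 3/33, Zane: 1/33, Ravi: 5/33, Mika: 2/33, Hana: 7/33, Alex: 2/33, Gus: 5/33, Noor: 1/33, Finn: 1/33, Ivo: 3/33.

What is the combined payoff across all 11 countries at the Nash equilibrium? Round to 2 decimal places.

A player with share s gets back 5.4·s per unit contributed, so full contribution is dominant for anyone with s > 1/5.4 = 0.1852 and zero contribution is dominant for anyone below.
The only share above 0.1852 is Hana's 7/33, contributing 9; the remaining 10 contribute 0. Total contributed: 9.
The mitigation fund pays out 5.4 × 9 = 48.60 in total (split across the unequal shares, but the aggregate is all that matters for the group sum).
The 10 free-riders keep 9 each, adding 90. Group total = 90 + 48.60 = 138.60.

138.60 billion dollars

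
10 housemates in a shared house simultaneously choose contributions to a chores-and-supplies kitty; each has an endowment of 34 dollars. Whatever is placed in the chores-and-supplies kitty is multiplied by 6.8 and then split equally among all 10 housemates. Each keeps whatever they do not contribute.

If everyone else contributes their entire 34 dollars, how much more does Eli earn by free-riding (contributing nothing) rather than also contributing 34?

10.88 dollars

Switching from a contribution of 34 to 0 lets Eli keep an extra 34 dollars, but lowers the chores-and-supplies kitty by 34, which costs Eli their own share of that drop: 6.8/10 × 34 = 23.12.
Net gain = 34 − 23.12 = 10.88. The private return per contributed unit (0.6800) is below 1, so free-riding is indeed the best response regardless of what the others do.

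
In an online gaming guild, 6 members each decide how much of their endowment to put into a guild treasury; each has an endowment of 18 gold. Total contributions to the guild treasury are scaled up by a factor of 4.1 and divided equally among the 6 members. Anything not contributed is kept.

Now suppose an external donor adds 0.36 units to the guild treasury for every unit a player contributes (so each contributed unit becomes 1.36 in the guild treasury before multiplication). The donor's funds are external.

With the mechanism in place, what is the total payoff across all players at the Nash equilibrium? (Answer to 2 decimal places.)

The effective private return is 4.1 × 1.36 / 6 = 0.9293, which is still under 1, so the mechanism doesn't change anyone's dominant strategy: zero contribution.
At the Nash equilibrium no one contributes; group total payoff = 6 × 18 = 108.

108.00 gold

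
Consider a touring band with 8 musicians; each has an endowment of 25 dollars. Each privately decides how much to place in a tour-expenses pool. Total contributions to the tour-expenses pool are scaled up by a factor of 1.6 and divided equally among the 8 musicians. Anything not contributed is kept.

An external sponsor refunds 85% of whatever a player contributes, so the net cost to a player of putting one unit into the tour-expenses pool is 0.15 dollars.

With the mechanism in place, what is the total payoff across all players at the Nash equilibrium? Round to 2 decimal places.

490.00 dollars

Under the mechanism each unit contributed yields (1.6/8) / 0.15 = 1.3333 back to its contributor per unit of net cost, which exceeds 1, making full contribution the dominant choice for everyone.
So the Nash equilibrium is full contribution by all 8; the group earns 8 × (25 × 0.85 + 1.6 × 25) = 490.00.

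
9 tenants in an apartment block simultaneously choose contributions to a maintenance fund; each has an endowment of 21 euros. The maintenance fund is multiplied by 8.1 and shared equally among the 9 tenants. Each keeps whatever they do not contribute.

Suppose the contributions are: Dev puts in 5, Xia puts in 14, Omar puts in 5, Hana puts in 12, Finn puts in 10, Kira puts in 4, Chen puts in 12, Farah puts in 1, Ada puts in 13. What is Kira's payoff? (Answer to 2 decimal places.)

85.40 euros

Total contributed: 5 + 14 + 5 + 12 + 10 + 4 + 12 + 1 + 13 = 76.
Each receives 8.1 × 76 / 9 = 68.40 from the maintenance fund.
Kira keeps 21 − 4 = 17, so Kira's payoff is 17 + 68.40 = 85.40.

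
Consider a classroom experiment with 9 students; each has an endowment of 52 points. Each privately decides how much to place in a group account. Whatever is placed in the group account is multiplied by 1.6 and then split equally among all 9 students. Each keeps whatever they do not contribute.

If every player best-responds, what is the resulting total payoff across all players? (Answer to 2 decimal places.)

Each contributed unit returns 1.6/9 = 0.1778 to its contributor — below 1 — so contributing 0 is dominant for every player. At the Nash equilibrium everyone keeps their 52, and the group total is 9 × 52 = 468.

468.00 points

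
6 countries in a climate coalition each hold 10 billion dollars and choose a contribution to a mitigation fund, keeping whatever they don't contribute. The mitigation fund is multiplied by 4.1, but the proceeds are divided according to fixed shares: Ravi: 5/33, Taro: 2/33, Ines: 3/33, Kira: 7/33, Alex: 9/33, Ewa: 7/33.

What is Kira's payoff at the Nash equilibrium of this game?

For player j, contributing a unit is worthwhile iff 4.1 × (j's share) ≥ 1, i.e. iff j's share is at least 0.2439.
Alex alone (share 9/33) is above the threshold, contributing 10; the remaining 5 contribute 0. Total contributed: 10.
Kira keeps 10 and receives 4.1 × 10 × 7/33 = 8.70 from the mitigation fund, for a payoff of 18.70.

18.70 billion dollars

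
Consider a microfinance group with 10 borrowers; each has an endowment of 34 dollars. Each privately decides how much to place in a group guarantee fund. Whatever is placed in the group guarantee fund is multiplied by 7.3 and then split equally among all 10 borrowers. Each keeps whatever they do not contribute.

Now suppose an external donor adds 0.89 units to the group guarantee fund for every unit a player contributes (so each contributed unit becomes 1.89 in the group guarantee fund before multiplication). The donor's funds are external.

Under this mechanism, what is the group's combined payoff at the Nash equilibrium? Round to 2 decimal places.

Under the mechanism each unit contributed yields 7.3 × 1.89 / 10 = 1.3797 back to its contributor per unit of net cost, which exceeds 1, making full contribution the dominant choice for everyone.
At the Nash equilibrium everyone contributes 34. Group total payoff = 7.3 × 1.89 × 340 = 4690.98.

4690.98 dollars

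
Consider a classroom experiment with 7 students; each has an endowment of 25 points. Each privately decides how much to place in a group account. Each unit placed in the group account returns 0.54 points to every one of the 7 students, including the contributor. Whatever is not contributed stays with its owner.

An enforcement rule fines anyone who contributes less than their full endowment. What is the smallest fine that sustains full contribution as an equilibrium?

Given the others contribute fully, the best deviation is to contribute 0 (any partial contribution still incurs the fine and gives up units whose private return 0.54 is below 1).
Deviating from 25 to 0 saves 25 points but forfeits the deviator's share of the drop in the group account: 0.54 × 25 = 13.50.
So the deviation gain is 25 − 13.50 = 11.50, and the fine must be at least 11.50 points to wipe it out.

11.50 points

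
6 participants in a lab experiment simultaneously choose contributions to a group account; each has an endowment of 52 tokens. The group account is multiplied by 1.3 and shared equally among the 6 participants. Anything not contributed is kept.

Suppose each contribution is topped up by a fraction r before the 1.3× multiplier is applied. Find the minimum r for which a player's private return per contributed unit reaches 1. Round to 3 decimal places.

3.615

With matching at rate r, one contributed unit becomes (1 + r) in the group account and returns 1.3 × (1 + r) / 6 to the contributor.
Setting this equal to 1: 1 + r = 6/1.3 = 4.6154.
So the minimum matching rate is r = 4.6154 − 1 = 3.615.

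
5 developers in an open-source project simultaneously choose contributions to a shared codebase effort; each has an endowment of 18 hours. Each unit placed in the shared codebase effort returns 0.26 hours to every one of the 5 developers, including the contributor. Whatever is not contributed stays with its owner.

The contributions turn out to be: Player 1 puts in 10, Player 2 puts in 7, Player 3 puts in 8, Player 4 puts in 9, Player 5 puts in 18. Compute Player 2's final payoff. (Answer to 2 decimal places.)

24.52 hours

Total contributed: 10 + 7 + 8 + 9 + 18 = 52.
Each receives 0.26 × 52 = 13.52 from the shared codebase effort.
Player 2 keeps 18 − 7 = 11, so Player 2's payoff is 11 + 13.52 = 24.52.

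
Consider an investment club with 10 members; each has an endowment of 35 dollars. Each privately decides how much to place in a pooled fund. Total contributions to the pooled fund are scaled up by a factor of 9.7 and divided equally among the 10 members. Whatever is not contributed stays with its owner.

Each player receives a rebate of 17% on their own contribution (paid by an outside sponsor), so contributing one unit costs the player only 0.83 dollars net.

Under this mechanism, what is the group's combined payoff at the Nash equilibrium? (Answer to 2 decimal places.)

3454.50 dollars

With the mechanism, a contributed unit returns (9.7/10) / 0.83 = 1.1687 per unit of net cost to the contributor — now above 1 — so contributing fully is weakly dominant for every player.
So the Nash equilibrium is full contribution by all 10; the group earns 10 × (35 × 0.17 + 9.7 × 35) = 3454.50.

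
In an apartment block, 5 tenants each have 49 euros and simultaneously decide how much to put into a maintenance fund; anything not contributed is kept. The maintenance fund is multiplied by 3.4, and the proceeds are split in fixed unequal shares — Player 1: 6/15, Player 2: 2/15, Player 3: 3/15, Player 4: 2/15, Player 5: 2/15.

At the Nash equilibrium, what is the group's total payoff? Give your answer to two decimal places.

A player with share s gets back 3.4·s per unit contributed, so full contribution is dominant for anyone with s > 1/3.4 = 0.2941 and zero contribution is dominant for anyone below.
Player 1 alone (share 6/15) is above the threshold, contributing 49; the remaining 4 contribute 0. Total contributed: 49.
The maintenance fund pays out 3.4 × 49 = 166.60 in total (split across the unequal shares, but the aggregate is all that matters for the group sum).
The 4 free-riders keep 49 each, adding 196. Group total = 196 + 166.60 = 362.60.

362.60 euros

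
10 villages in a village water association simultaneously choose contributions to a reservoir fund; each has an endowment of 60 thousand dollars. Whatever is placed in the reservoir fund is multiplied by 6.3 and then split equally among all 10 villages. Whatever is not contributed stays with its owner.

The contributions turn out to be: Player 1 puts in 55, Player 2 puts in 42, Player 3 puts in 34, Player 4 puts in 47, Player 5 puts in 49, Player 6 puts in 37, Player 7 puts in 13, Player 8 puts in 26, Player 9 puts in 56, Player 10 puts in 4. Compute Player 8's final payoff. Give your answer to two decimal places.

262.69 thousand dollars

Total contributed: 55 + 42 + 34 + 47 + 49 + 37 + 13 + 26 + 56 + 4 = 363.
Each receives 6.3 × 363 / 10 = 228.69 from the reservoir fund.
Player 8 keeps 60 − 26 = 34, so Player 8's payoff is 34 + 228.69 = 262.69.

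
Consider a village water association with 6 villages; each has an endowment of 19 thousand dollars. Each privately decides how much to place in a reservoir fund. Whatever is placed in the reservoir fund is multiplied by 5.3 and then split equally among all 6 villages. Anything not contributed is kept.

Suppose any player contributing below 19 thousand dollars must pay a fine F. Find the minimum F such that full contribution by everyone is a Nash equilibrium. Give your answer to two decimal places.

2.22 thousand dollars

Given the others contribute fully, the best deviation is to contribute 0 (any partial contribution still incurs the fine and gives up units whose private return 0.8833 is below 1).
Deviating from 19 to 0 saves 19 thousand dollars but forfeits the deviator's share of the drop in the reservoir fund: 5.3/6 × 19 = 16.78.
So the deviation gain is 19 − 16.78 = 2.22, and the fine must be at least 2.22 thousand dollars to wipe it out.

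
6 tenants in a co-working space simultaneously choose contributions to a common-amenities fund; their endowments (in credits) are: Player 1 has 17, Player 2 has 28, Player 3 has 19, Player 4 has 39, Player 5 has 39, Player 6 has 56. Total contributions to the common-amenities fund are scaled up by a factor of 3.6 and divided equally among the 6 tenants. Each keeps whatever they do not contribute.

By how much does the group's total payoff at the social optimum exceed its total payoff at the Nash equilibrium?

514.80 credits

The private return per contributed unit is 3.6/6 = 0.6000 < 1 for every player regardless of endowment, so the Nash equilibrium is zero contribution and the group total is Σ E_j = 17 + 28 + 19 + 39 + 39 + 56 = 198.
Each contributed unit returns 3.600 to the group, so the social optimum is full contribution by everyone: group total = 3.600 × 198 = 712.80.
Efficiency loss = (3.600 − 1) × 198 = 514.80.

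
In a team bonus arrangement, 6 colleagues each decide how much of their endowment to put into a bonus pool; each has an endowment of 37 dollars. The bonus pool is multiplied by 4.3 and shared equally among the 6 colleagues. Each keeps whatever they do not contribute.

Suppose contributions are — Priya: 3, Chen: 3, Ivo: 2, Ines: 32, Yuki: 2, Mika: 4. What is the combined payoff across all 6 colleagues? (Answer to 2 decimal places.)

373.80 dollars

Total contributed: 3 + 3 + 2 + 32 + 2 + 4 = 46; total kept: 6 × 37 − 46 = 176.
The bonus pool pays out 4.3 × 46 = 197.80 in aggregate.
Group total = 176 + 197.80 = 373.80.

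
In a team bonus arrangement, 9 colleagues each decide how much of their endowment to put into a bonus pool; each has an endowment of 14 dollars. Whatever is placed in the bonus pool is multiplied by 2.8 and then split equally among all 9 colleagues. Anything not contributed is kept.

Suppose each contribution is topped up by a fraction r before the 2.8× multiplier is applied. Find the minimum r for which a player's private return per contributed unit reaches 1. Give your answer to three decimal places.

2.214

With matching at rate r, one contributed unit becomes (1 + r) in the bonus pool and returns 2.8 × (1 + r) / 9 to the contributor.
Setting this equal to 1: 1 + r = 9/2.8 = 3.2143.
So the minimum matching rate is r = 3.2143 − 1 = 2.214.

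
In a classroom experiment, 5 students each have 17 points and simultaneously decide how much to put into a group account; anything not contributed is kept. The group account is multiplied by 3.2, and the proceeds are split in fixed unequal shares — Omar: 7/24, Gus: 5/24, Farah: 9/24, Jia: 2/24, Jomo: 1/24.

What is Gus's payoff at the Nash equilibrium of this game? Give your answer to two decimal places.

A player with share s gets back 3.2·s per unit contributed, so full contribution is dominant for anyone with s > 1/3.2 = 0.3125 and zero contribution is dominant for anyone below.
The only share above 0.3125 is Farah's 9/24, contributing 17; the remaining 4 contribute 0. Total contributed: 17.
Gus keeps 17 and receives 3.2 × 17 × 5/24 = 11.33 from the group account, for a payoff of 28.33.

28.33 points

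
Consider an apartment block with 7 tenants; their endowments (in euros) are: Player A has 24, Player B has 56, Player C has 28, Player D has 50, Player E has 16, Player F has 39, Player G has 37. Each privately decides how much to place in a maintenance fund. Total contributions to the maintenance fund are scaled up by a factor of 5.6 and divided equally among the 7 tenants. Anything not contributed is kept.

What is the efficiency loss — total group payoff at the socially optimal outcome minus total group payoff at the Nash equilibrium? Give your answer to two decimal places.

The private return per contributed unit is 5.6/7 = 0.8000 < 1 for every player regardless of endowment, so the Nash equilibrium is zero contribution and the group total is Σ E_j = 24 + 56 + 28 + 50 + 16 + 39 + 37 = 250.
Each contributed unit returns 5.600 to the group, so the social optimum is full contribution by everyone: group total = 5.600 × 250 = 1400.00.
Efficiency loss = (5.600 − 1) × 250 = 1150.00.

1150.00 euros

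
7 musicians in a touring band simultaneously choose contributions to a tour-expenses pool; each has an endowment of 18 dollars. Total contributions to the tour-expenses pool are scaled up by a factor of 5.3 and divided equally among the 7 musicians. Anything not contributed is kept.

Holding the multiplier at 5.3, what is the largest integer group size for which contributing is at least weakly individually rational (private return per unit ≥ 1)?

5

Private return per unit is 5.3/(group size), which is ≥ 1 whenever the group size is ≤ 5.3.
The largest such integer is 5.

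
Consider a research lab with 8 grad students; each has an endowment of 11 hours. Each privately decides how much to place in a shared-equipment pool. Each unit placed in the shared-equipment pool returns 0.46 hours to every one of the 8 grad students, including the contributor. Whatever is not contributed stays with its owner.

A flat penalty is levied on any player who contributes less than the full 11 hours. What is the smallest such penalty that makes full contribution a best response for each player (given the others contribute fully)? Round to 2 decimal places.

Given the others contribute fully, the best deviation is to contribute 0 (any partial contribution still incurs the fine and gives up units whose private return 0.46 is below 1).
Deviating from 11 to 0 saves 11 hours but forfeits the deviator's share of the drop in the shared-equipment pool: 0.46 × 11 = 5.06.
So the deviation gain is 11 − 5.06 = 5.94, and the fine must be at least 5.94 hours to wipe it out.

5.94 hours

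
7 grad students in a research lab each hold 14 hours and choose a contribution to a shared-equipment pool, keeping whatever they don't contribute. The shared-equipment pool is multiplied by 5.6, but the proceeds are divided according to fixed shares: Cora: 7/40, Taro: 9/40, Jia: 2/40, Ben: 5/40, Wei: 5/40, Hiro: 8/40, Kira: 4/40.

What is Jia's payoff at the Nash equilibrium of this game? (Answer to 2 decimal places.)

Player j's private return per contributed unit is 5.6 × (j's share). Contributing is weakly dominant for j when that share is at least 1/5.6 = 0.1786, and contributing 0 is dominant otherwise.
The shares above 0.1786 belong to Taro and Hiro, contributing 14 each; the remaining 5 contribute 0. Total contributed: 28.
Jia keeps 14 and receives 5.6 × 28 × 2/40 = 7.84 from the shared-equipment pool, for a payoff of 21.84.

21.84 hours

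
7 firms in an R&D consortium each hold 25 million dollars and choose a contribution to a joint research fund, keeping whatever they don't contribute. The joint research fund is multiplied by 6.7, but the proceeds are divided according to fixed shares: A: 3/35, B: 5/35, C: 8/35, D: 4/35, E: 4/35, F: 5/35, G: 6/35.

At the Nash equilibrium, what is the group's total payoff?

For player j, contributing a unit is worthwhile iff 6.7 × (j's share) ≥ 1, i.e. iff j's share is at least 0.1493.
C and G clear that bar, contributing 25 each; the remaining 5 contribute 0. Total contributed: 50.
The joint research fund pays out 6.7 × 50 = 335.00 in total (split across the unequal shares, but the aggregate is all that matters for the group sum).
The 5 free-riders keep 25 each, adding 125. Group total = 125 + 335.00 = 460.00.

460.00 million dollars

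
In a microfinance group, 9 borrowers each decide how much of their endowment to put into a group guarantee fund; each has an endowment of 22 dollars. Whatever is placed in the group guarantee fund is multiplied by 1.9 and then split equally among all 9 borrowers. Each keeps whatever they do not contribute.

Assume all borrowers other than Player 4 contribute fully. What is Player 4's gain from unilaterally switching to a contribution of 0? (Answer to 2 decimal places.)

17.36 dollars

Switching from a contribution of 22 to 0 lets Player 4 keep an extra 22 dollars, but lowers the group guarantee fund by 22, which costs Player 4 their own share of that drop: 1.9/9 × 22 = 4.64.
Net gain = 22 − 4.64 = 17.36. The private return per contributed unit (0.2111) is below 1, so free-riding is indeed the best response regardless of what the others do.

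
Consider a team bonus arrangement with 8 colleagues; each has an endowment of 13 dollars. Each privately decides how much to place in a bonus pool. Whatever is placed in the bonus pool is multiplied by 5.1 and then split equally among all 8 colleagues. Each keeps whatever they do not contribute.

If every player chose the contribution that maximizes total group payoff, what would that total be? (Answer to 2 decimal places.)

Each contributed unit returns 5.100 to the group as a whole (0.6375 to each of 8 players), which exceeds 1, so the social optimum is full contribution: group total = 5.100 × 104 = 530.40.

530.40 dollars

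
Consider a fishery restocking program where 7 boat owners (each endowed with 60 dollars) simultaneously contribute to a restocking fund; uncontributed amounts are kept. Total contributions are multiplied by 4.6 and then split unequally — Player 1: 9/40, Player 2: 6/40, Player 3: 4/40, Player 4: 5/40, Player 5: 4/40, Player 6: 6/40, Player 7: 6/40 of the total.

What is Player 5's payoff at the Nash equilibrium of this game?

A player with share s gets back 4.6·s per unit contributed, so full contribution is dominant for anyone with s > 1/4.6 = 0.2174 and zero contribution is dominant for anyone below.
The only share above 0.2174 is Player 1's 9/40, contributing 60; the remaining 6 contribute 0. Total contributed: 60.
Player 5 keeps 60 and receives 4.6 × 60 × 4/40 = 27.60 from the restocking fund, for a payoff of 87.60.

87.60 dollars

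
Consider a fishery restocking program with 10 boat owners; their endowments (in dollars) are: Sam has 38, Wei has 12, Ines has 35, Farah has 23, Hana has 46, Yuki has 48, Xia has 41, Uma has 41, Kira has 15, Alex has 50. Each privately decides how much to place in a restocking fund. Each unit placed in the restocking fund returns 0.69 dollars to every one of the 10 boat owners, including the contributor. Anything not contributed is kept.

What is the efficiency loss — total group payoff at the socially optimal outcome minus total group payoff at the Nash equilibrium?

2059.10 dollars

The private return per contributed unit is 0.69 < 1 for everyone, so the Nash equilibrium is zero contribution and the group total is Σ E_j = 38 + 12 + 35 + 23 + 46 + 48 + 41 + 41 + 15 + 50 = 349.
Each contributed unit returns 6.900 to the group, so the social optimum is full contribution by everyone: group total = 6.900 × 349 = 2408.10.
Efficiency loss = (6.900 − 1) × 349 = 2059.10.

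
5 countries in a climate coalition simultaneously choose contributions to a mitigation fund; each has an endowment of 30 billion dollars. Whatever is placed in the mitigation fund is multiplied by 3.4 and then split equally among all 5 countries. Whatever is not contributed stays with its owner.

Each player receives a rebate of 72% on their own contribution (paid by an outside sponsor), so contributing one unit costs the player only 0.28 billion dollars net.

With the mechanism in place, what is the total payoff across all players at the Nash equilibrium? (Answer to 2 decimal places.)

618.00 billion dollars

With the mechanism, a contributed unit returns (3.4/5) / 0.28 = 2.4286 per unit of net cost to the contributor — now above 1 — so contributing fully is weakly dominant for every player.
At the Nash equilibrium everyone contributes 30. Group total payoff = 5 × (30 × 0.72 + 3.4 × 30) = 618.00.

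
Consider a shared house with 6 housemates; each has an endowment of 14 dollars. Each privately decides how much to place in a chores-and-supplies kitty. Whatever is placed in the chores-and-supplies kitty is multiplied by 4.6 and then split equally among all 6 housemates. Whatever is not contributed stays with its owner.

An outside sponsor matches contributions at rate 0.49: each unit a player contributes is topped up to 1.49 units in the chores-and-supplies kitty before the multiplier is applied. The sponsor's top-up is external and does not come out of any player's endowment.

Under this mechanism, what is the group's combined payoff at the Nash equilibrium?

The effective private return per unit is now 4.6 × 1.49 / 6 = 1.1423 > 1, so every player's dominant strategy flips to full contribution.
So the Nash equilibrium is full contribution by all 6; the group earns 4.6 × 1.49 × 84 = 575.74.

575.74 dollars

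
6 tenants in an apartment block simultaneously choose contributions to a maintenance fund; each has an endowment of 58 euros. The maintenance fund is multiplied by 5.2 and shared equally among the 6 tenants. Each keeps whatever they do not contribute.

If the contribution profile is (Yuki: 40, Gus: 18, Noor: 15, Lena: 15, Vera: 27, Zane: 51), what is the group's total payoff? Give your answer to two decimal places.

1045.20 euros

Total contributed: 40 + 18 + 15 + 15 + 27 + 51 = 166; total kept: 6 × 58 − 166 = 182.
The maintenance fund pays out 5.2 × 166 = 863.20 in aggregate.
Group total = 182 + 863.20 = 1045.20.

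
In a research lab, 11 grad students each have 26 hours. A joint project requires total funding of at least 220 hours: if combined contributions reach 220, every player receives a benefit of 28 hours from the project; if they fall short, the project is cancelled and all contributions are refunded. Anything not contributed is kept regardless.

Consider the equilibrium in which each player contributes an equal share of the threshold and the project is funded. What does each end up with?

Equal share of the threshold: 220/11 = 20.
At this profile no one gains by cutting their contribution: any cut drops the total below 220, the project is cancelled, contributions are refunded, and the deviator ends with 26, which is less than 26 − 20 + 28 = 34. Contributing more than 20 just wastes the excess. So contributing exactly 20 is a best response.
Each player's payoff: 26 − 20 + 28 = 34.

34 hours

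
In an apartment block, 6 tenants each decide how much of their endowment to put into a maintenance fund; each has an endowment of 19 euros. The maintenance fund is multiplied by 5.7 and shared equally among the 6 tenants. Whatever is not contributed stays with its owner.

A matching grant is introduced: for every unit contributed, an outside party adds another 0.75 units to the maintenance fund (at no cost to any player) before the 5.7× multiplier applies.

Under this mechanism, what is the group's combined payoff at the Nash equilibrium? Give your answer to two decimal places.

Under the mechanism each unit contributed yields 5.7 × 1.75 / 6 = 1.6625 back to its contributor per unit of net cost, which exceeds 1, making full contribution the dominant choice for everyone.
At the Nash equilibrium everyone contributes 19. Group total payoff = 5.7 × 1.75 × 114 = 1137.15.

1137.15 euros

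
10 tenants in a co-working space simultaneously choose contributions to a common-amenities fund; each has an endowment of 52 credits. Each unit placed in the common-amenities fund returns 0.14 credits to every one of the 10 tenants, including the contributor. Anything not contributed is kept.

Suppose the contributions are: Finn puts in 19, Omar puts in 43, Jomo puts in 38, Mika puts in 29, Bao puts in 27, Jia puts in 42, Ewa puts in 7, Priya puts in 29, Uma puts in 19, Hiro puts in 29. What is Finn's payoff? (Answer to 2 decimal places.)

72.48 credits

Total contributed: 19 + 43 + 38 + 29 + 27 + 42 + 7 + 29 + 19 + 29 = 282.
Each receives 0.14 × 282 = 39.48 from the common-amenities fund.
Finn keeps 52 − 19 = 33, so Finn's payoff is 33 + 39.48 = 72.48.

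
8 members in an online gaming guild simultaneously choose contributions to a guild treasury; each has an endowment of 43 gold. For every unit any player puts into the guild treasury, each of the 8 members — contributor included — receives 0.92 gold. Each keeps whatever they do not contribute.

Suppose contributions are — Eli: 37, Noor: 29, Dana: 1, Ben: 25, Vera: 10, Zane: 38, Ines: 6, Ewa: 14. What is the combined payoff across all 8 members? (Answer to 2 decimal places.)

Total contributed: 37 + 29 + 1 + 25 + 10 + 38 + 6 + 14 = 160; total kept: 8 × 43 − 160 = 184.
The guild treasury pays out 0.92 × 8 × 160 = 1177.60 in aggregate.
Group total = 184 + 1177.60 = 1361.60.

1361.60 gold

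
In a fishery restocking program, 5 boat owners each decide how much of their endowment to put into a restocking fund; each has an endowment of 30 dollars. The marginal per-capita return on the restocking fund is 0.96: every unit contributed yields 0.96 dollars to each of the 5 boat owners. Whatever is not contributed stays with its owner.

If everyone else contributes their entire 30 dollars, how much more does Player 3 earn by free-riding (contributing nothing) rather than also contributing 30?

Switching from a contribution of 30 to 0 lets Player 3 keep an extra 30 dollars, but lowers the restocking fund by 30, which costs Player 3 their own share of that drop: 0.96 × 30 = 28.80.
Net gain = 30 − 28.80 = 1.20. The private return per contributed unit (0.96) is below 1, so free-riding is indeed the best response regardless of what the others do.

1.20 dollars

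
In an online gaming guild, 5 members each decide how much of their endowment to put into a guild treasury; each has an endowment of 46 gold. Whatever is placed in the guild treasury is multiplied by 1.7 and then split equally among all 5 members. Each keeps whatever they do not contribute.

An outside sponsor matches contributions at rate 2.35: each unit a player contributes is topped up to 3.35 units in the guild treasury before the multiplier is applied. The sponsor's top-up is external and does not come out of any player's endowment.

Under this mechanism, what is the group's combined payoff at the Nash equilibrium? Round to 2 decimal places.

Under the mechanism each unit contributed yields 1.7 × 3.35 / 5 = 1.1390 back to its contributor per unit of net cost, which exceeds 1, making full contribution the dominant choice for everyone.
So the Nash equilibrium is full contribution by all 5; the group earns 1.7 × 3.35 × 230 = 1309.85.

1309.85 gold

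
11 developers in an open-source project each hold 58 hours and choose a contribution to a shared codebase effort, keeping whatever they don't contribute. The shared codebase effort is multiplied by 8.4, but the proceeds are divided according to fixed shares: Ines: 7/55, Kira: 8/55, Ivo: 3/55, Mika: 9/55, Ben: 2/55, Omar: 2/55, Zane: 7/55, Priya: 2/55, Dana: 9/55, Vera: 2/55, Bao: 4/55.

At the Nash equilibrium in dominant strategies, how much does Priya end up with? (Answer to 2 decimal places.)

Each unit j contributes comes back to j as 8.4 × (j's share), so j prefers to contribute only if that share exceeds 1/8.4 = 0.1190; otherwise keeping the unit dominates.
The shares above 0.1190 belong to Ines, Kira, Mika, Zane and Dana, contributing 58 each; the remaining 6 contribute 0. Total contributed: 290.
Priya keeps 58 and receives 8.4 × 290 × 2/55 = 88.58 from the shared codebase effort, for a payoff of 146.58.

146.58 hours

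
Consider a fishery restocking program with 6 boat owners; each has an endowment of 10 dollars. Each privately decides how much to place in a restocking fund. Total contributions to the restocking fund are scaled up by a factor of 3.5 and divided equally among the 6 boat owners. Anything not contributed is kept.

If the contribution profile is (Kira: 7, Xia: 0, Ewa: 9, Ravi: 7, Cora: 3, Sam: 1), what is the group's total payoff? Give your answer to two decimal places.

127.50 dollars

Total contributed: 7 + 0 + 9 + 7 + 3 + 1 = 27; total kept: 6 × 10 − 27 = 33.
The restocking fund pays out 3.5 × 27 = 94.50 in aggregate.
Group total = 33 + 94.50 = 127.50.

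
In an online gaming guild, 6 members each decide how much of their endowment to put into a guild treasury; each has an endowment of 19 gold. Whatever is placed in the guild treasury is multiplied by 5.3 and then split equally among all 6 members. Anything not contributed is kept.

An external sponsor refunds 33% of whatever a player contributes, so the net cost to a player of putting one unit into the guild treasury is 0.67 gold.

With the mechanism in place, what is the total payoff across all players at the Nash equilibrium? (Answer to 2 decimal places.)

641.82 gold

The effective private return per unit is now (5.3/6) / 0.67 = 1.3184 > 1, so every player's dominant strategy flips to full contribution.
At the Nash equilibrium everyone contributes 19. Group total payoff = 6 × (19 × 0.33 + 5.3 × 19) = 641.82.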